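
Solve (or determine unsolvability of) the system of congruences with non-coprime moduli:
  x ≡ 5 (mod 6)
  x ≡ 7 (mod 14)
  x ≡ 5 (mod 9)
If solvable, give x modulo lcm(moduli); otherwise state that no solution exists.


Moduli 6, 14, 9 are not pairwise coprime, so CRT works modulo lcm(m_i) when all pairwise compatibility conditions hold.
Pairwise compatibility: gcd(m_i, m_j) must divide a_i - a_j for every pair.
Merge one congruence at a time:
  Start: x ≡ 5 (mod 6).
  Combine with x ≡ 7 (mod 14): gcd(6, 14) = 2; 7 - 5 = 2, which IS divisible by 2, so compatible.
    Write x = 5 + 6·t and substitute into x ≡ 7 (mod 14): 6·t ≡ 7 − 5 = 2 (mod 14).
    Divide the congruence (and modulus) by g = 2: 3·t ≡ 1 (mod 7).
    The inverse of 3 mod 7 is 5 (since 3·5 = 15 = 2·7 + 1), so t ≡ 5·1 = 5 ≡ 5 (mod 7).
    Then x = 5 + 6·5 = 35, valid modulo lcm(6, 14) = 42: x ≡ 35 (mod 42).
  Combine with x ≡ 5 (mod 9): gcd(42, 9) = 3; 5 - 35 = -30, which IS divisible by 3, so compatible.
    Write x = 35 + 42·t and substitute into x ≡ 5 (mod 9): 42·t ≡ 5 − 35 = -30 (mod 9).
    Divide the congruence (and modulus) by g = 3: 14·t ≡ -10 (mod 3).
    Reduce coefficients mod 3: 2·t ≡ 2 (mod 3).
    The inverse of 2 mod 3 is 2 (since 2·2 = 4 = 1·3 + 1), so t ≡ 2·2 = 4 ≡ 1 (mod 3).
    Then x = 35 + 42·1 = 77, valid modulo lcm(42, 9) = 126: x ≡ 77 (mod 126).
Verify: 77 mod 6 = 5, 77 mod 14 = 7, 77 mod 9 = 5.

x ≡ 77 (mod 126).


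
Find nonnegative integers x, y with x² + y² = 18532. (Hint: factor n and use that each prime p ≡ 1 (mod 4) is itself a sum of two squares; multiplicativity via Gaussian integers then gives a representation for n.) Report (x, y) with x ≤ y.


Step 1: Factor n = 18532 = 2^2 · 41 · 113.
Step 2: Check the mod-4 condition on each prime factor: 2 = 2 (special); 41 ≡ 1 (mod 4), exponent 1; 113 ≡ 1 (mod 4), exponent 1.
All primes ≡ 3 (mod 4) appear to even exponent (or don't appear), so by the two-squares theorem n IS expressible as a sum of two squares.
Step 3: Build a representation. Group n = k² · m with k = 2 and m = 41 · 113 = 4633 (a product of primes ≡ 1 (mod 4)); a representation of m scales to one of n via (k·x)² + (k·y)² = k²(x² + y²). Each prime p ≡ 1 (mod 4) is itself a sum of two squares; find a² by testing p − a² for a perfect square:
  41: 41 − 1² = 40, 41 − 2² = 37, 41 − 3² = 32, 41 − 4² = 25 = 5² ⇒ 41 = 4² + 5².
  113: 113 − 1² = 112, 113 − 2² = 109, 113 − 3² = 104, 113 − 4² = 97, 113 − 5² = 88, 113 − 6² = 77, 113 − 7² = 64 = 8² ⇒ 113 = 7² + 8².
  Combine using the Brahmagupta–Fibonacci identity (a² + b²)(c² + d²) = (ac − bd)² + (ad + bc)² = (ac + bd)² + (ad − bc)²:
  41 · 113 = 4633: from (4² + 5²)(7² + 8²), take (4·7 − 5·8, 4·8 + 5·7) = (28 − 40, 32 + 35) = (-12, 67); dropping signs (only squares matter) gives (12, 67); check 12² + 67² = 144 + 4489 = 4633 ✓.
  Scale by k = 2: (2·12, 2·67) = (24, 134).
Step 4: Order so x ≤ y and verify: 24² + 134² = 576 + 17956 = 18532 = n. ✓

n = 18532 = 24² + 134² (one valid representation with x ≤ y).


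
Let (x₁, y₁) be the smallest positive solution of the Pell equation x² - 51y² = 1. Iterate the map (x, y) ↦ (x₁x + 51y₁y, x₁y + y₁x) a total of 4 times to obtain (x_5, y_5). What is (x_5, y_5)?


Step 1: Find the fundamental solution (x₁, y₁) of x² - 51y² = 1.
  Expand √51 as a continued fraction. a₀ = ⌊√51⌋ = 7; iterate m_{k+1} = d_k·a_k − m_k, d_{k+1} = (51 − m_{k+1}²)/d_k, a_{k+1} = ⌊(a₀ + m_{k+1})/d_{k+1}⌋ (starting m₀ = 0, d₀ = 1), with convergents p_k = a_k·p_{k-1} + p_{k-2}, q_k = a_k·q_{k-1} + q_{k-2} (p₋₁ = 1, q₋₁ = 0):
  k = 0: a₀ = 7; p₀/q₀ = 7/1; p₀² − 51·q₀² = 49 − 51 = -2.
  k = 1: m = 7, d = 2, a = ⌊(7 + 7)/2⌋ = 7; p/q = (7·7 + 1)/(7·1 + 0) = 50/7; p² − 51·q² = 2500 − 2499 = 1.
  The first convergent with p² − 51·q² = 1 gives the fundamental solution (x₁, y₁) = (50, 7).
Step 2: Apply the recurrence (x_{n+1}, y_{n+1}) = (x₁x_n + 51y₁y_n, x₁y_n + y₁x_n) repeatedly.
  From (x_1, y_1) = (50, 7): x_2 = 50·50 + 51·7·7 = 4999; y_2 = 50·7 + 7·50 = 700.
  From (x_2, y_2) = (4999, 700): x_3 = 50·4999 + 51·7·700 = 499850; y_3 = 50·700 + 7·4999 = 69993.
  From (x_3, y_3) = (499850, 69993): x_4 = 50·499850 + 51·7·69993 = 49980001; y_4 = 50·69993 + 7·499850 = 6998600.
  From (x_4, y_4) = (49980001, 6998600): x_5 = 50·49980001 + 51·7·6998600 = 4997500250; y_5 = 50·6998600 + 7·49980001 = 699790007.
Step 3: Verify x_5² - 51·y_5² = 24975008748750062500 - 24975008748750062499 = 1 (should be 1). ✓

(x_1, y_1) = (50, 7); (x_5, y_5) = (4997500250, 699790007).


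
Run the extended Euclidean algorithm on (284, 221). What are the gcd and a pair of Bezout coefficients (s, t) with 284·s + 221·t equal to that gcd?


Euclidean algorithm on (284, 221) — divide until remainder is 0:
  284 = 1 · 221 + 63
  221 = 3 · 63 + 32
  63 = 1 · 32 + 31
  32 = 1 · 31 + 1
  31 = 31 · 1 + 0
gcd(284, 221) = 1.
Track Bezout coefficients alongside the remainders: start with r₀ = 284 = a·1 + b·0 (s = 1, t = 0) and r₁ = 221 = a·0 + b·1 (s = 0, t = 1); each new remainder r_{k+1} = r_{k-1} − q_k·r_k inherits s_{k+1} = s_{k-1} − q_k·s_k, t_{k+1} = t_{k-1} − q_k·t_k, so r_k = a·s_k + b·t_k at every step:
  q = 1: r = 63, s = 1 − 1·0 = 1, t = 0 − 1·1 = -1  (check: 284·1 + 221·(-1) = 63)
  q = 3: r = 32, s = 0 − 3·1 = -3, t = 1 − 3·(-1) = 4  (check: 284·(-3) + 221·4 = 32)
  q = 1: r = 31, s = 1 − 1·(-3) = 4, t = -1 − 1·4 = -5  (check: 284·4 + 221·(-5) = 31)
  q = 1: r = 1, s = -3 − 1·4 = -7, t = 4 − 1·(-5) = 9  (check: 284·(-7) + 221·9 = 1)
The row with r = 1 (the gcd) gives the Bezout coefficients s = -7, t = 9.
Result: 284 · (-7) + 221 · (9) = 1.

gcd(284, 221) = 1; s = -7, t = 9 (check: 284·(-7) + 221·9 = 1).


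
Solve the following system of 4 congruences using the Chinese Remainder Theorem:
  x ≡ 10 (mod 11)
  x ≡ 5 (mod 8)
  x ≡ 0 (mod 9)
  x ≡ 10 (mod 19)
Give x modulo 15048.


Product of moduli M = 11 · 8 · 9 · 19 = 15048.
Merge one congruence at a time:
  Start: x ≡ 10 (mod 11).
  Combine with x ≡ 5 (mod 8); new modulus lcm = 88.
    Write x = 10 + 11·t and substitute into x ≡ 5 (mod 8): 11·t ≡ 5 − 10 = -5 (mod 8).
    Reduce coefficients mod 8: 3·t ≡ 3 (mod 8).
    The inverse of 3 mod 8 is 3 (since 3·3 = 9 = 1·8 + 1), so t ≡ 3·3 = 9 ≡ 1 (mod 8).
    Then x = 10 + 11·1 = 21, valid modulo lcm(11, 8) = 88: x ≡ 21 (mod 88).
  Combine with x ≡ 0 (mod 9); new modulus lcm = 792.
    Write x = 21 + 88·t and substitute into x ≡ 0 (mod 9): 88·t ≡ 0 − 21 = -21 (mod 9).
    Reduce coefficients mod 9: 7·t ≡ 6 (mod 9).
    The inverse of 7 mod 9 is 4 (since 7·4 = 28 = 3·9 + 1), so t ≡ 4·6 = 24 ≡ 6 (mod 9).
    Then x = 21 + 88·6 = 549, valid modulo lcm(88, 9) = 792: x ≡ 549 (mod 792).
  Combine with x ≡ 10 (mod 19); new modulus lcm = 15048.
    Write x = 549 + 792·t and substitute into x ≡ 10 (mod 19): 792·t ≡ 10 − 549 = -539 (mod 19).
    Reduce coefficients mod 19: 13·t ≡ 12 (mod 19).
    The inverse of 13 mod 19 is 3 (since 13·3 = 39 = 2·19 + 1), so t ≡ 3·12 = 36 ≡ 17 (mod 19).
    Then x = 549 + 792·17 = 14013, valid modulo lcm(792, 19) = 15048: x ≡ 14013 (mod 15048).
Verify against each original: 14013 mod 11 = 10, 14013 mod 8 = 5, 14013 mod 9 = 0, 14013 mod 19 = 10.

x ≡ 14013 (mod 15048).


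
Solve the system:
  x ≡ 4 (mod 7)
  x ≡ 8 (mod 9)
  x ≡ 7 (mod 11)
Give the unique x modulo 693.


Moduli 7, 9, 11 are pairwise coprime; by CRT there is a unique solution modulo M = 7 · 9 · 11 = 693.
Solve pairwise, accumulating the modulus:
  Start with x ≡ 4 (mod 7).
  Combine with x ≡ 8 (mod 9): since gcd(7, 9) = 1, we get a unique residue mod 63.
    Write x = 4 + 7·t and substitute into x ≡ 8 (mod 9): 7·t ≡ 8 − 4 = 4 (mod 9).
    The inverse of 7 mod 9 is 4 (since 7·4 = 28 = 3·9 + 1), so t ≡ 4·4 = 16 ≡ 7 (mod 9).
    Then x = 4 + 7·7 = 53, valid modulo lcm(7, 9) = 63: x ≡ 53 (mod 63).
  Combine with x ≡ 7 (mod 11): since gcd(63, 11) = 1, we get a unique residue mod 693.
    Write x = 53 + 63·t and substitute into x ≡ 7 (mod 11): 63·t ≡ 7 − 53 = -46 (mod 11).
    Reduce coefficients mod 11: 8·t ≡ 9 (mod 11).
    The inverse of 8 mod 11 is 7 (since 8·7 = 56 = 5·11 + 1), so t ≡ 7·9 = 63 ≡ 8 (mod 11).
    Then x = 53 + 63·8 = 557, valid modulo lcm(63, 11) = 693: x ≡ 557 (mod 693).
Verify: 557 mod 7 = 4 ✓, 557 mod 9 = 8 ✓, 557 mod 11 = 7 ✓.

x ≡ 557 (mod 693).


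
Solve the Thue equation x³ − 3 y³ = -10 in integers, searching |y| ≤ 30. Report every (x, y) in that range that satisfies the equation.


The equation is x³ - 3y³ = -10. For fixed y, x³ = 3·y³ − 10, so a solution requires the RHS to be a perfect cube.
Strategy: iterate y from -30 to 30, compute RHS = 3·y³ − 10, and check whether it is a (positive or negative) perfect cube.
Check small values of y:
  y = 0: RHS = -10 is not a perfect cube.
  y = 1: RHS = -7 is not a perfect cube.
  y = -1: RHS = -13 is not a perfect cube.
  y = 2: RHS = 14 is not a perfect cube.
  y = -2: RHS = -34 is not a perfect cube.
  y = 3: RHS = 71 is not a perfect cube.
  y = -3: RHS = -91 is not a perfect cube.
Continuing, at y = -9: RHS = -2197 = (-13)³ ⇒ x = -13 works.
Searching the remaining y in |y| ≤ 30 finds no further solutions.
Collected solutions: (-13, -9).

Solutions (with |y| ≤ 30): (-13, -9).


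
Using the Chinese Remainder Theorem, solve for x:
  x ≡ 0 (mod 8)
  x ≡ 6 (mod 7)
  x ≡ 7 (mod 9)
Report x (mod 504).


Moduli 8, 7, 9 are pairwise coprime; by CRT there is a unique solution modulo M = 8 · 7 · 9 = 504.
Solve pairwise, accumulating the modulus:
  Start with x ≡ 0 (mod 8).
  Combine with x ≡ 6 (mod 7): since gcd(8, 7) = 1, we get a unique residue mod 56.
    Write x = 0 + 8·t and substitute into x ≡ 6 (mod 7): 8·t ≡ 6 − 0 = 6 (mod 7).
    Reduce coefficients mod 7: 1·t ≡ 6 (mod 7).
    So t ≡ 6 (mod 7).
    Then x = 0 + 8·6 = 48, valid modulo lcm(8, 7) = 56: x ≡ 48 (mod 56).
  Combine with x ≡ 7 (mod 9): since gcd(56, 9) = 1, we get a unique residue mod 504.
    Write x = 48 + 56·t and substitute into x ≡ 7 (mod 9): 56·t ≡ 7 − 48 = -41 (mod 9).
    Reduce coefficients mod 9: 2·t ≡ 4 (mod 9).
    The inverse of 2 mod 9 is 5 (since 2·5 = 10 = 1·9 + 1), so t ≡ 5·4 = 20 ≡ 2 (mod 9).
    Then x = 48 + 56·2 = 160, valid modulo lcm(56, 9) = 504: x ≡ 160 (mod 504).
Verify: 160 mod 8 = 0 ✓, 160 mod 7 = 6 ✓, 160 mod 9 = 7 ✓.

x ≡ 160 (mod 504).


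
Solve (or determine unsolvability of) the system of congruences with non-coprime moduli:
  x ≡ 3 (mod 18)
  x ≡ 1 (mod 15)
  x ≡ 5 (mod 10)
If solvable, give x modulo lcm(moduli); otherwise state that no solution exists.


Moduli 18, 15, 10 are not pairwise coprime, so CRT works modulo lcm(m_i) when all pairwise compatibility conditions hold.
Pairwise compatibility: gcd(m_i, m_j) must divide a_i - a_j for every pair.
Merge one congruence at a time:
  Start: x ≡ 3 (mod 18).
  Combine with x ≡ 1 (mod 15): gcd(18, 15) = 3, and 1 - 3 = -2 is NOT divisible by 3.
    ⇒ system is inconsistent (no integer solution).

No solution (the system is inconsistent).


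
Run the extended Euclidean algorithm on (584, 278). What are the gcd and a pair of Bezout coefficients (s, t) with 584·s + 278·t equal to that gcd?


Euclidean algorithm on (584, 278) — divide until remainder is 0:
  584 = 2 · 278 + 28
  278 = 9 · 28 + 26
  28 = 1 · 26 + 2
  26 = 13 · 2 + 0
gcd(584, 278) = 2.
Track Bezout coefficients alongside the remainders: start with r₀ = 584 = a·1 + b·0 (s = 1, t = 0) and r₁ = 278 = a·0 + b·1 (s = 0, t = 1); each new remainder r_{k+1} = r_{k-1} − q_k·r_k inherits s_{k+1} = s_{k-1} − q_k·s_k, t_{k+1} = t_{k-1} − q_k·t_k, so r_k = a·s_k + b·t_k at every step:
  q = 2: r = 28, s = 1 − 2·0 = 1, t = 0 − 2·1 = -2  (check: 584·1 + 278·(-2) = 28)
  q = 9: r = 26, s = 0 − 9·1 = -9, t = 1 − 9·(-2) = 19  (check: 584·(-9) + 278·19 = 26)
  q = 1: r = 2, s = 1 − 1·(-9) = 10, t = -2 − 1·19 = -21  (check: 584·10 + 278·(-21) = 2)
The row with r = 2 (the gcd) gives the Bezout coefficients s = 10, t = -21.
Result: 584 · (10) + 278 · (-21) = 2.

gcd(584, 278) = 2; s = 10, t = -21 (check: 584·10 + 278·(-21) = 2).


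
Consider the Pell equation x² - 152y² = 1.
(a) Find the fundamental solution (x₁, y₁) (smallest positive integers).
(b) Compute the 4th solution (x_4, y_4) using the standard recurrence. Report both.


Step 1: Find the fundamental solution (x₁, y₁) of x² - 152y² = 1.
  Expand √152 as a continued fraction. a₀ = ⌊√152⌋ = 12; iterate m_{k+1} = d_k·a_k − m_k, d_{k+1} = (152 − m_{k+1}²)/d_k, a_{k+1} = ⌊(a₀ + m_{k+1})/d_{k+1}⌋ (starting m₀ = 0, d₀ = 1), with convergents p_k = a_k·p_{k-1} + p_{k-2}, q_k = a_k·q_{k-1} + q_{k-2} (p₋₁ = 1, q₋₁ = 0):
  k = 0: a₀ = 12; p₀/q₀ = 12/1; p₀² − 152·q₀² = 144 − 152 = -8.
  k = 1: m = 12, d = 8, a = ⌊(12 + 12)/8⌋ = 3; p/q = (3·12 + 1)/(3·1 + 0) = 37/3; p² − 152·q² = 1369 − 1368 = 1.
  The first convergent with p² − 152·q² = 1 gives the fundamental solution (x₁, y₁) = (37, 3).
Step 2: Apply the recurrence (x_{n+1}, y_{n+1}) = (x₁x_n + 152y₁y_n, x₁y_n + y₁x_n) repeatedly.
  From (x_1, y_1) = (37, 3): x_2 = 37·37 + 152·3·3 = 2737; y_2 = 37·3 + 3·37 = 222.
  From (x_2, y_2) = (2737, 222): x_3 = 37·2737 + 152·3·222 = 202501; y_3 = 37·222 + 3·2737 = 16425.
  From (x_3, y_3) = (202501, 16425): x_4 = 37·202501 + 152·3·16425 = 14982337; y_4 = 37·16425 + 3·202501 = 1215228.
Step 3: Verify x_4² - 152·y_4² = 224470421981569 - 224470421981568 = 1 (should be 1). ✓

(x_1, y_1) = (37, 3); (x_4, y_4) = (14982337, 1215228).


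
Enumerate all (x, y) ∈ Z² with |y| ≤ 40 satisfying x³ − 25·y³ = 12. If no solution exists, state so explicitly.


The equation is x³ - 25y³ = 12. For fixed y, x³ = 25·y³ + 12, so a solution requires the RHS to be a perfect cube.
Strategy: iterate y from -40 to 40, compute RHS = 25·y³ + 12, and check whether it is a (positive or negative) perfect cube.
Check small values of y:
  y = 0: RHS = 12 is not a perfect cube.
  y = 1: RHS = 37 is not a perfect cube.
  y = -1: RHS = -13 is not a perfect cube.
  y = 2: RHS = 212 is not a perfect cube.
  y = -2: RHS = -188 is not a perfect cube.
  y = 3: RHS = 687 is not a perfect cube.
  y = -3: RHS = -663 is not a perfect cube.
Continuing the search up to |y| = 40 finds no solutions either.
No (x, y) in the scanned range satisfies the equation.

No integer solutions with |y| ≤ 40.


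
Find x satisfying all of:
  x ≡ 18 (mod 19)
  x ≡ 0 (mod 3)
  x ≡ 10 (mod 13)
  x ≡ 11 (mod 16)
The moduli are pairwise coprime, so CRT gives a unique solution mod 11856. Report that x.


Product of moduli M = 19 · 3 · 13 · 16 = 11856.
Merge one congruence at a time:
  Start: x ≡ 18 (mod 19).
  Combine with x ≡ 0 (mod 3); new modulus lcm = 57.
    Write x = 18 + 19·t and substitute into x ≡ 0 (mod 3): 19·t ≡ 0 − 18 = -18 (mod 3).
    Reduce coefficients mod 3: 1·t ≡ 0 (mod 3).
    So t ≡ 0 (mod 3).
    Then x = 18 + 19·0 = 18, valid modulo lcm(19, 3) = 57: x ≡ 18 (mod 57).
  Combine with x ≡ 10 (mod 13); new modulus lcm = 741.
    Write x = 18 + 57·t and substitute into x ≡ 10 (mod 13): 57·t ≡ 10 − 18 = -8 (mod 13).
    Reduce coefficients mod 13: 5·t ≡ 5 (mod 13).
    The inverse of 5 mod 13 is 8 (since 5·8 = 40 = 3·13 + 1), so t ≡ 8·5 = 40 ≡ 1 (mod 13).
    Then x = 18 + 57·1 = 75, valid modulo lcm(57, 13) = 741: x ≡ 75 (mod 741).
  Combine with x ≡ 11 (mod 16); new modulus lcm = 11856.
    Write x = 75 + 741·t and substitute into x ≡ 11 (mod 16): 741·t ≡ 11 − 75 = -64 (mod 16).
    Reduce coefficients mod 16: 5·t ≡ 0 (mod 16).
    The inverse of 5 mod 16 is 13 (since 5·13 = 65 = 4·16 + 1), so t ≡ 13·0 = 0 ≡ 0 (mod 16).
    Then x = 75 + 741·0 = 75, valid modulo lcm(741, 16) = 11856: x ≡ 75 (mod 11856).
Verify against each original: 75 mod 19 = 18, 75 mod 3 = 0, 75 mod 13 = 10, 75 mod 16 = 11.

x ≡ 75 (mod 11856).


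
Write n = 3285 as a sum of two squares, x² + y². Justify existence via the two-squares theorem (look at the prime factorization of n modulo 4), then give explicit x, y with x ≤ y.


Step 1: Factor n = 3285 = 3^2 · 5 · 73.
Step 2: Check the mod-4 condition on each prime factor: 3 ≡ 3 (mod 4), exponent 2 (must be even); 5 ≡ 1 (mod 4), exponent 1; 73 ≡ 1 (mod 4), exponent 1.
All primes ≡ 3 (mod 4) appear to even exponent (or don't appear), so by the two-squares theorem n IS expressible as a sum of two squares.
Step 3: Build a representation. Group n = k² · m with k = 3 and m = 5 · 73 = 365 (a product of primes ≡ 1 (mod 4)); a representation of m scales to one of n via (k·x)² + (k·y)² = k²(x² + y²). Each prime p ≡ 1 (mod 4) is itself a sum of two squares; find a² by testing p − a² for a perfect square:
  5: 5 − 1² = 4 = 2² ⇒ 5 = 1² + 2².
  73: 73 − 1² = 72, 73 − 2² = 69, 73 − 3² = 64 = 8² ⇒ 73 = 3² + 8².
  Combine using the Brahmagupta–Fibonacci identity (a² + b²)(c² + d²) = (ac − bd)² + (ad + bc)² = (ac + bd)² + (ad − bc)²:
  5 · 73 = 365: from (1² + 2²)(3² + 8²), take (1·3 − 2·8, 1·8 + 2·3) = (3 − 16, 8 + 6) = (-13, 14); dropping signs (only squares matter) gives (13, 14); check 13² + 14² = 169 + 196 = 365 ✓.
  Scale by k = 3: (3·13, 3·14) = (39, 42).
Step 4: Order so x ≤ y and verify: 39² + 42² = 1521 + 1764 = 3285 = n. ✓

n = 3285 = 39² + 42² (one valid representation with x ≤ y).


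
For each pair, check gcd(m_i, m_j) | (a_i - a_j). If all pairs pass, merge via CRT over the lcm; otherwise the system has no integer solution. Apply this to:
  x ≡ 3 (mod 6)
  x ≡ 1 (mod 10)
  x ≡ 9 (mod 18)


Moduli 6, 10, 18 are not pairwise coprime, so CRT works modulo lcm(m_i) when all pairwise compatibility conditions hold.
Pairwise compatibility: gcd(m_i, m_j) must divide a_i - a_j for every pair.
Merge one congruence at a time:
  Start: x ≡ 3 (mod 6).
  Combine with x ≡ 1 (mod 10): gcd(6, 10) = 2; 1 - 3 = -2, which IS divisible by 2, so compatible.
    Write x = 3 + 6·t and substitute into x ≡ 1 (mod 10): 6·t ≡ 1 − 3 = -2 (mod 10).
    Divide the congruence (and modulus) by g = 2: 3·t ≡ -1 (mod 5).
    Reduce coefficients mod 5: 3·t ≡ 4 (mod 5).
    The inverse of 3 mod 5 is 2 (since 3·2 = 6 = 1·5 + 1), so t ≡ 2·4 = 8 ≡ 3 (mod 5).
    Then x = 3 + 6·3 = 21, valid modulo lcm(6, 10) = 30: x ≡ 21 (mod 30).
  Combine with x ≡ 9 (mod 18): gcd(30, 18) = 6; 9 - 21 = -12, which IS divisible by 6, so compatible.
    Write x = 21 + 30·t and substitute into x ≡ 9 (mod 18): 30·t ≡ 9 − 21 = -12 (mod 18).
    Divide the congruence (and modulus) by g = 6: 5·t ≡ -2 (mod 3).
    Reduce coefficients mod 3: 2·t ≡ 1 (mod 3).
    The inverse of 2 mod 3 is 2 (since 2·2 = 4 = 1·3 + 1), so t ≡ 2·1 = 2 ≡ 2 (mod 3).
    Then x = 21 + 30·2 = 81, valid modulo lcm(30, 18) = 90: x ≡ 81 (mod 90).
Verify: 81 mod 6 = 3, 81 mod 10 = 1, 81 mod 18 = 9.

x ≡ 81 (mod 90).


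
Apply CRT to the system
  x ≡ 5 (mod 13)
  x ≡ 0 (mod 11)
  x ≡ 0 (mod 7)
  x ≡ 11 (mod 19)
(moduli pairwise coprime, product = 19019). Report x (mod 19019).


Product of moduli M = 13 · 11 · 7 · 19 = 19019.
Merge one congruence at a time:
  Start: x ≡ 5 (mod 13).
  Combine with x ≡ 0 (mod 11); new modulus lcm = 143.
    Write x = 5 + 13·t and substitute into x ≡ 0 (mod 11): 13·t ≡ 0 − 5 = -5 (mod 11).
    Reduce coefficients mod 11: 2·t ≡ 6 (mod 11).
    The inverse of 2 mod 11 is 6 (since 2·6 = 12 = 1·11 + 1), so t ≡ 6·6 = 36 ≡ 3 (mod 11).
    Then x = 5 + 13·3 = 44, valid modulo lcm(13, 11) = 143: x ≡ 44 (mod 143).
  Combine with x ≡ 0 (mod 7); new modulus lcm = 1001.
    Write x = 44 + 143·t and substitute into x ≡ 0 (mod 7): 143·t ≡ 0 − 44 = -44 (mod 7).
    Reduce coefficients mod 7: 3·t ≡ 5 (mod 7).
    The inverse of 3 mod 7 is 5 (since 3·5 = 15 = 2·7 + 1), so t ≡ 5·5 = 25 ≡ 4 (mod 7).
    Then x = 44 + 143·4 = 616, valid modulo lcm(143, 7) = 1001: x ≡ 616 (mod 1001).
  Combine with x ≡ 11 (mod 19); new modulus lcm = 19019.
    Write x = 616 + 1001·t and substitute into x ≡ 11 (mod 19): 1001·t ≡ 11 − 616 = -605 (mod 19).
    Reduce coefficients mod 19: 13·t ≡ 3 (mod 19).
    The inverse of 13 mod 19 is 3 (since 13·3 = 39 = 2·19 + 1), so t ≡ 3·3 = 9 ≡ 9 (mod 19).
    Then x = 616 + 1001·9 = 9625, valid modulo lcm(1001, 19) = 19019: x ≡ 9625 (mod 19019).
Verify against each original: 9625 mod 13 = 5, 9625 mod 11 = 0, 9625 mod 7 = 0, 9625 mod 19 = 11.

x ≡ 9625 (mod 19019).


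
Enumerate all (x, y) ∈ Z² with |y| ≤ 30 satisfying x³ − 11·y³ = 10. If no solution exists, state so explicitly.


The equation is x³ - 11y³ = 10. For fixed y, x³ = 11·y³ + 10, so a solution requires the RHS to be a perfect cube.
Strategy: iterate y from -30 to 30, compute RHS = 11·y³ + 10, and check whether it is a (positive or negative) perfect cube.
Check small values of y:
  y = 0: RHS = 10 is not a perfect cube.
  y = 1: RHS = 21 is not a perfect cube.
  y = -1: RHS = -1 = (-1)³ ⇒ x = -1 works.
  y = 2: RHS = 98 is not a perfect cube.
  y = -2: RHS = -78 is not a perfect cube.
  y = 3: RHS = 307 is not a perfect cube.
  y = -3: RHS = -287 is not a perfect cube.
Continuing the search up to |y| = 30 finds no further solutions beyond those listed.
Collected solutions: (-1, -1).

Solutions (with |y| ≤ 30): (-1, -1).


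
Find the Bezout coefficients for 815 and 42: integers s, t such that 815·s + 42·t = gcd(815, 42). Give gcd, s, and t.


Euclidean algorithm on (815, 42) — divide until remainder is 0:
  815 = 19 · 42 + 17
  42 = 2 · 17 + 8
  17 = 2 · 8 + 1
  8 = 8 · 1 + 0
gcd(815, 42) = 1.
Track Bezout coefficients alongside the remainders: start with r₀ = 815 = a·1 + b·0 (s = 1, t = 0) and r₁ = 42 = a·0 + b·1 (s = 0, t = 1); each new remainder r_{k+1} = r_{k-1} − q_k·r_k inherits s_{k+1} = s_{k-1} − q_k·s_k, t_{k+1} = t_{k-1} − q_k·t_k, so r_k = a·s_k + b·t_k at every step:
  q = 19: r = 17, s = 1 − 19·0 = 1, t = 0 − 19·1 = -19  (check: 815·1 + 42·(-19) = 17)
  q = 2: r = 8, s = 0 − 2·1 = -2, t = 1 − 2·(-19) = 39  (check: 815·(-2) + 42·39 = 8)
  q = 2: r = 1, s = 1 − 2·(-2) = 5, t = -19 − 2·39 = -97  (check: 815·5 + 42·(-97) = 1)
The row with r = 1 (the gcd) gives the Bezout coefficients s = 5, t = -97.
Result: 815 · (5) + 42 · (-97) = 1.

gcd(815, 42) = 1; s = 5, t = -97 (check: 815·5 + 42·(-97) = 1).


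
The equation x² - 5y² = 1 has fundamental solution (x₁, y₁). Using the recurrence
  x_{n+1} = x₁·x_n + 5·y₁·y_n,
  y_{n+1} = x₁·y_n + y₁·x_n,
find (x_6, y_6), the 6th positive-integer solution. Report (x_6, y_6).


Step 1: Find the fundamental solution (x₁, y₁) of x² - 5y² = 1.
  Expand √5 as a continued fraction. a₀ = ⌊√5⌋ = 2; iterate m_{k+1} = d_k·a_k − m_k, d_{k+1} = (5 − m_{k+1}²)/d_k, a_{k+1} = ⌊(a₀ + m_{k+1})/d_{k+1}⌋ (starting m₀ = 0, d₀ = 1), with convergents p_k = a_k·p_{k-1} + p_{k-2}, q_k = a_k·q_{k-1} + q_{k-2} (p₋₁ = 1, q₋₁ = 0):
  k = 0: a₀ = 2; p₀/q₀ = 2/1; p₀² − 5·q₀² = 4 − 5 = -1.
  k = 1: m = 2, d = 1, a = ⌊(2 + 2)/1⌋ = 4; p/q = (4·2 + 1)/(4·1 + 0) = 9/4; p² − 5·q² = 81 − 80 = 1.
  The first convergent with p² − 5·q² = 1 gives the fundamental solution (x₁, y₁) = (9, 4).
Step 2: Apply the recurrence (x_{n+1}, y_{n+1}) = (x₁x_n + 5y₁y_n, x₁y_n + y₁x_n) repeatedly.
  From (x_1, y_1) = (9, 4): x_2 = 9·9 + 5·4·4 = 161; y_2 = 9·4 + 4·9 = 72.
  From (x_2, y_2) = (161, 72): x_3 = 9·161 + 5·4·72 = 2889; y_3 = 9·72 + 4·161 = 1292.
  From (x_3, y_3) = (2889, 1292): x_4 = 9·2889 + 5·4·1292 = 51841; y_4 = 9·1292 + 4·2889 = 23184.
  From (x_4, y_4) = (51841, 23184): x_5 = 9·51841 + 5·4·23184 = 930249; y_5 = 9·23184 + 4·51841 = 416020.
  From (x_5, y_5) = (930249, 416020): x_6 = 9·930249 + 5·4·416020 = 16692641; y_6 = 9·416020 + 4·930249 = 7465176.
Step 3: Verify x_6² - 5·y_6² = 278644263554881 - 278644263554880 = 1 (should be 1). ✓

(x_1, y_1) = (9, 4); (x_6, y_6) = (16692641, 7465176).


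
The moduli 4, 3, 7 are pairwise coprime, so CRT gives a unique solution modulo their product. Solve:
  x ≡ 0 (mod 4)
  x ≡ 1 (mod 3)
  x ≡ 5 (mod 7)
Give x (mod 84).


Moduli 4, 3, 7 are pairwise coprime; by CRT there is a unique solution modulo M = 4 · 3 · 7 = 84.
Solve pairwise, accumulating the modulus:
  Start with x ≡ 0 (mod 4).
  Combine with x ≡ 1 (mod 3): since gcd(4, 3) = 1, we get a unique residue mod 12.
    Write x = 0 + 4·t and substitute into x ≡ 1 (mod 3): 4·t ≡ 1 − 0 = 1 (mod 3).
    Reduce coefficients mod 3: 1·t ≡ 1 (mod 3).
    So t ≡ 1 (mod 3).
    Then x = 0 + 4·1 = 4, valid modulo lcm(4, 3) = 12: x ≡ 4 (mod 12).
  Combine with x ≡ 5 (mod 7): since gcd(12, 7) = 1, we get a unique residue mod 84.
    Write x = 4 + 12·t and substitute into x ≡ 5 (mod 7): 12·t ≡ 5 − 4 = 1 (mod 7).
    Reduce coefficients mod 7: 5·t ≡ 1 (mod 7).
    The inverse of 5 mod 7 is 3 (since 5·3 = 15 = 2·7 + 1), so t ≡ 3·1 = 3 ≡ 3 (mod 7).
    Then x = 4 + 12·3 = 40, valid modulo lcm(12, 7) = 84: x ≡ 40 (mod 84).
Verify: 40 mod 4 = 0 ✓, 40 mod 3 = 1 ✓, 40 mod 7 = 5 ✓.

x ≡ 40 (mod 84).


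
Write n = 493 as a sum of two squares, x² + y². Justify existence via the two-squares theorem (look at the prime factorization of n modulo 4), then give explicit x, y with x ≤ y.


Step 1: Factor n = 493 = 17 · 29.
Step 2: Check the mod-4 condition on each prime factor: 17 ≡ 1 (mod 4), exponent 1; 29 ≡ 1 (mod 4), exponent 1.
All primes ≡ 3 (mod 4) appear to even exponent (or don't appear), so by the two-squares theorem n IS expressible as a sum of two squares.
Step 3: Build a representation. Here n = 17 · 29 is a product of primes ≡ 1 (mod 4). Each prime p ≡ 1 (mod 4) is itself a sum of two squares; find a² by testing p − a² for a perfect square:
  17: 17 − 1² = 16 = 4² ⇒ 17 = 1² + 4².
  29: 29 − 1² = 28, 29 − 2² = 25 = 5² ⇒ 29 = 2² + 5².
  Combine using the Brahmagupta–Fibonacci identity (a² + b²)(c² + d²) = (ac − bd)² + (ad + bc)² = (ac + bd)² + (ad − bc)²:
  17 · 29 = 493: from (1² + 4²)(2² + 5²), take (1·2 − 4·5, 1·5 + 4·2) = (2 − 20, 5 + 8) = (-18, 13); dropping signs (only squares matter) gives (18, 13); check 18² + 13² = 324 + 169 = 493 ✓.
Step 4: Order so x ≤ y and verify: 13² + 18² = 169 + 324 = 493 = n. ✓

n = 493 = 13² + 18² (one valid representation with x ≤ y).


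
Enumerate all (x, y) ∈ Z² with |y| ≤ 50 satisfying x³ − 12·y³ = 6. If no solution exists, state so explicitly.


The equation is x³ - 12y³ = 6. For fixed y, x³ = 12·y³ + 6, so a solution requires the RHS to be a perfect cube.
Strategy: iterate y from -50 to 50, compute RHS = 12·y³ + 6, and check whether it is a (positive or negative) perfect cube.
Check small values of y:
  y = 0: RHS = 6 is not a perfect cube.
  y = 1: RHS = 18 is not a perfect cube.
  y = -1: RHS = -6 is not a perfect cube.
  y = 2: RHS = 102 is not a perfect cube.
  y = -2: RHS = -90 is not a perfect cube.
  y = 3: RHS = 330 is not a perfect cube.
  y = -3: RHS = -318 is not a perfect cube.
Continuing the search up to |y| = 50 finds no solutions either.
No (x, y) in the scanned range satisfies the equation.

No integer solutions with |y| ≤ 50.


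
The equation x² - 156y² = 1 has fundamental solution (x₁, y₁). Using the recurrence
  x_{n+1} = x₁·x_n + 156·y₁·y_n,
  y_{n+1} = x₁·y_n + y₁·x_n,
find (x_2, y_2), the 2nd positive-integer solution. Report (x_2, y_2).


Step 1: Find the fundamental solution (x₁, y₁) of x² - 156y² = 1.
  Expand √156 as a continued fraction. a₀ = ⌊√156⌋ = 12; iterate m_{k+1} = d_k·a_k − m_k, d_{k+1} = (156 − m_{k+1}²)/d_k, a_{k+1} = ⌊(a₀ + m_{k+1})/d_{k+1}⌋ (starting m₀ = 0, d₀ = 1), with convergents p_k = a_k·p_{k-1} + p_{k-2}, q_k = a_k·q_{k-1} + q_{k-2} (p₋₁ = 1, q₋₁ = 0):
  k = 0: a₀ = 12; p₀/q₀ = 12/1; p₀² − 156·q₀² = 144 − 156 = -12.
  k = 1: m = 12, d = 12, a = ⌊(12 + 12)/12⌋ = 2; p/q = (2·12 + 1)/(2·1 + 0) = 25/2; p² − 156·q² = 625 − 624 = 1.
  The first convergent with p² − 156·q² = 1 gives the fundamental solution (x₁, y₁) = (25, 2).
Step 2: Apply the recurrence (x_{n+1}, y_{n+1}) = (x₁x_n + 156y₁y_n, x₁y_n + y₁x_n) repeatedly.
  From (x_1, y_1) = (25, 2): x_2 = 25·25 + 156·2·2 = 1249; y_2 = 25·2 + 2·25 = 100.
Step 3: Verify x_2² - 156·y_2² = 1560001 - 1560000 = 1 (should be 1). ✓

(x_1, y_1) = (25, 2); (x_2, y_2) = (1249, 100).


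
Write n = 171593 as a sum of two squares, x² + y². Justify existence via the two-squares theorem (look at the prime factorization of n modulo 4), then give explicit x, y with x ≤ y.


Step 1: Factor n = 171593 = 29 · 61 · 97.
Step 2: Check the mod-4 condition on each prime factor: 29 ≡ 1 (mod 4), exponent 1; 61 ≡ 1 (mod 4), exponent 1; 97 ≡ 1 (mod 4), exponent 1.
All primes ≡ 3 (mod 4) appear to even exponent (or don't appear), so by the two-squares theorem n IS expressible as a sum of two squares.
Step 3: Build a representation. Here n = 29 · 61 · 97 is a product of primes ≡ 1 (mod 4). Each prime p ≡ 1 (mod 4) is itself a sum of two squares; find a² by testing p − a² for a perfect square:
  29: 29 − 1² = 28, 29 − 2² = 25 = 5² ⇒ 29 = 2² + 5².
  61: 61 − 1² = 60, 61 − 2² = 57, 61 − 3² = 52, 61 − 4² = 45, 61 − 5² = 36 = 6² ⇒ 61 = 5² + 6².
  97: 97 − 1² = 96, 97 − 2² = 93, 97 − 3² = 88, 97 − 4² = 81 = 9² ⇒ 97 = 4² + 9².
  Combine using the Brahmagupta–Fibonacci identity (a² + b²)(c² + d²) = (ac − bd)² + (ad + bc)² = (ac + bd)² + (ad − bc)²:
  29 · 61 = 1769: from (2² + 5²)(5² + 6²), take (2·5 − 5·6, 2·6 + 5·5) = (10 − 30, 12 + 25) = (-20, 37); dropping signs (only squares matter) gives (20, 37); check 20² + 37² = 400 + 1369 = 1769 ✓.
  1769 · 97 = 171593: from (20² + 37²)(4² + 9²), take (20·4 − 37·9, 20·9 + 37·4) = (80 − 333, 180 + 148) = (-253, 328); dropping signs (only squares matter) gives (253, 328); check 253² + 328² = 64009 + 107584 = 171593 ✓.
Step 4: Order so x ≤ y and verify: 253² + 328² = 64009 + 107584 = 171593 = n. ✓

n = 171593 = 253² + 328² (one valid representation with x ≤ y).


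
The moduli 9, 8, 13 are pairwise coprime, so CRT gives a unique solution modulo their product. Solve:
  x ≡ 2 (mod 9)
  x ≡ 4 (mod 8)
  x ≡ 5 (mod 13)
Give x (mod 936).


Moduli 9, 8, 13 are pairwise coprime; by CRT there is a unique solution modulo M = 9 · 8 · 13 = 936.
Solve pairwise, accumulating the modulus:
  Start with x ≡ 2 (mod 9).
  Combine with x ≡ 4 (mod 8): since gcd(9, 8) = 1, we get a unique residue mod 72.
    Write x = 2 + 9·t and substitute into x ≡ 4 (mod 8): 9·t ≡ 4 − 2 = 2 (mod 8).
    Reduce coefficients mod 8: 1·t ≡ 2 (mod 8).
    So t ≡ 2 (mod 8).
    Then x = 2 + 9·2 = 20, valid modulo lcm(9, 8) = 72: x ≡ 20 (mod 72).
  Combine with x ≡ 5 (mod 13): since gcd(72, 13) = 1, we get a unique residue mod 936.
    Write x = 20 + 72·t and substitute into x ≡ 5 (mod 13): 72·t ≡ 5 − 20 = -15 (mod 13).
    Reduce coefficients mod 13: 7·t ≡ 11 (mod 13).
    The inverse of 7 mod 13 is 2 (since 7·2 = 14 = 1·13 + 1), so t ≡ 2·11 = 22 ≡ 9 (mod 13).
    Then x = 20 + 72·9 = 668, valid modulo lcm(72, 13) = 936: x ≡ 668 (mod 936).
Verify: 668 mod 9 = 2 ✓, 668 mod 8 = 4 ✓, 668 mod 13 = 5 ✓.

x ≡ 668 (mod 936).


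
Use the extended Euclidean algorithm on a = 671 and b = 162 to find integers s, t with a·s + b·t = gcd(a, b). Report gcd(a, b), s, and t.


Euclidean algorithm on (671, 162) — divide until remainder is 0:
  671 = 4 · 162 + 23
  162 = 7 · 23 + 1
  23 = 23 · 1 + 0
gcd(671, 162) = 1.
Track Bezout coefficients alongside the remainders: start with r₀ = 671 = a·1 + b·0 (s = 1, t = 0) and r₁ = 162 = a·0 + b·1 (s = 0, t = 1); each new remainder r_{k+1} = r_{k-1} − q_k·r_k inherits s_{k+1} = s_{k-1} − q_k·s_k, t_{k+1} = t_{k-1} − q_k·t_k, so r_k = a·s_k + b·t_k at every step:
  q = 4: r = 23, s = 1 − 4·0 = 1, t = 0 − 4·1 = -4  (check: 671·1 + 162·(-4) = 23)
  q = 7: r = 1, s = 0 − 7·1 = -7, t = 1 − 7·(-4) = 29  (check: 671·(-7) + 162·29 = 1)
The row with r = 1 (the gcd) gives the Bezout coefficients s = -7, t = 29.
Result: 671 · (-7) + 162 · (29) = 1.

gcd(671, 162) = 1; s = -7, t = 29 (check: 671·(-7) + 162·29 = 1).


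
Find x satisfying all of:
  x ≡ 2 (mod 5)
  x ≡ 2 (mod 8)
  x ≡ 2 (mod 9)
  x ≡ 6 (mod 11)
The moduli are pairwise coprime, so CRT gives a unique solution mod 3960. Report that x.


Product of moduli M = 5 · 8 · 9 · 11 = 3960.
Merge one congruence at a time:
  Start: x ≡ 2 (mod 5).
  Combine with x ≡ 2 (mod 8); new modulus lcm = 40.
    Write x = 2 + 5·t and substitute into x ≡ 2 (mod 8): 5·t ≡ 2 − 2 = 0 (mod 8).
    The inverse of 5 mod 8 is 5 (since 5·5 = 25 = 3·8 + 1), so t ≡ 5·0 = 0 ≡ 0 (mod 8).
    Then x = 2 + 5·0 = 2, valid modulo lcm(5, 8) = 40: x ≡ 2 (mod 40).
  Combine with x ≡ 2 (mod 9); new modulus lcm = 360.
    Write x = 2 + 40·t and substitute into x ≡ 2 (mod 9): 40·t ≡ 2 − 2 = 0 (mod 9).
    Reduce coefficients mod 9: 4·t ≡ 0 (mod 9).
    The inverse of 4 mod 9 is 7 (since 4·7 = 28 = 3·9 + 1), so t ≡ 7·0 = 0 ≡ 0 (mod 9).
    Then x = 2 + 40·0 = 2, valid modulo lcm(40, 9) = 360: x ≡ 2 (mod 360).
  Combine with x ≡ 6 (mod 11); new modulus lcm = 3960.
    Write x = 2 + 360·t and substitute into x ≡ 6 (mod 11): 360·t ≡ 6 − 2 = 4 (mod 11).
    Reduce coefficients mod 11: 8·t ≡ 4 (mod 11).
    The inverse of 8 mod 11 is 7 (since 8·7 = 56 = 5·11 + 1), so t ≡ 7·4 = 28 ≡ 6 (mod 11).
    Then x = 2 + 360·6 = 2162, valid modulo lcm(360, 11) = 3960: x ≡ 2162 (mod 3960).
Verify against each original: 2162 mod 5 = 2, 2162 mod 8 = 2, 2162 mod 9 = 2, 2162 mod 11 = 6.

x ≡ 2162 (mod 3960).


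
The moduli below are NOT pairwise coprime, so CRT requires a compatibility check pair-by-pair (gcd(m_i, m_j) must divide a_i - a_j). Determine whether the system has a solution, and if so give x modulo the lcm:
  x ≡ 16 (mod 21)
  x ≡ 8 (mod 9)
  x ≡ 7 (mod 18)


Moduli 21, 9, 18 are not pairwise coprime, so CRT works modulo lcm(m_i) when all pairwise compatibility conditions hold.
Pairwise compatibility: gcd(m_i, m_j) must divide a_i - a_j for every pair.
Merge one congruence at a time:
  Start: x ≡ 16 (mod 21).
  Combine with x ≡ 8 (mod 9): gcd(21, 9) = 3, and 8 - 16 = -8 is NOT divisible by 3.
    ⇒ system is inconsistent (no integer solution).

No solution (the system is inconsistent).


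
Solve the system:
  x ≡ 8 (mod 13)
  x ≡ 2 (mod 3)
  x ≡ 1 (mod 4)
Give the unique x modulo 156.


Moduli 13, 3, 4 are pairwise coprime; by CRT there is a unique solution modulo M = 13 · 3 · 4 = 156.
Solve pairwise, accumulating the modulus:
  Start with x ≡ 8 (mod 13).
  Combine with x ≡ 2 (mod 3): since gcd(13, 3) = 1, we get a unique residue mod 39.
    Write x = 8 + 13·t and substitute into x ≡ 2 (mod 3): 13·t ≡ 2 − 8 = -6 (mod 3).
    Reduce coefficients mod 3: 1·t ≡ 0 (mod 3).
    So t ≡ 0 (mod 3).
    Then x = 8 + 13·0 = 8, valid modulo lcm(13, 3) = 39: x ≡ 8 (mod 39).
  Combine with x ≡ 1 (mod 4): since gcd(39, 4) = 1, we get a unique residue mod 156.
    Write x = 8 + 39·t and substitute into x ≡ 1 (mod 4): 39·t ≡ 1 − 8 = -7 (mod 4).
    Reduce coefficients mod 4: 3·t ≡ 1 (mod 4).
    The inverse of 3 mod 4 is 3 (since 3·3 = 9 = 2·4 + 1), so t ≡ 3·1 = 3 ≡ 3 (mod 4).
    Then x = 8 + 39·3 = 125, valid modulo lcm(39, 4) = 156: x ≡ 125 (mod 156).
Verify: 125 mod 13 = 8 ✓, 125 mod 3 = 2 ✓, 125 mod 4 = 1 ✓.

x ≡ 125 (mod 156).


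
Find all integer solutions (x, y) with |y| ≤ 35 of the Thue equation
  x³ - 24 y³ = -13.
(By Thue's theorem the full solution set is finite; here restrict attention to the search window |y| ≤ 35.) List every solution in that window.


The equation is x³ - 24y³ = -13. For fixed y, x³ = 24·y³ − 13, so a solution requires the RHS to be a perfect cube.
Strategy: iterate y from -35 to 35, compute RHS = 24·y³ − 13, and check whether it is a (positive or negative) perfect cube.
Check small values of y:
  y = 0: RHS = -13 is not a perfect cube.
  y = 1: RHS = 11 is not a perfect cube.
  y = -1: RHS = -37 is not a perfect cube.
  y = 2: RHS = 179 is not a perfect cube.
  y = -2: RHS = -205 is not a perfect cube.
  y = 3: RHS = 635 is not a perfect cube.
  y = -3: RHS = -661 is not a perfect cube.
Continuing the search up to |y| = 35 finds no solutions either.
No (x, y) in the scanned range satisfies the equation.

No integer solutions with |y| ≤ 35.


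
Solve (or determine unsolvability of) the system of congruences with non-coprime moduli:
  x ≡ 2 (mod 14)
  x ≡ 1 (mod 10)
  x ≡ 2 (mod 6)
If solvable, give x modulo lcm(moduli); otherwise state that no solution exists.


Moduli 14, 10, 6 are not pairwise coprime, so CRT works modulo lcm(m_i) when all pairwise compatibility conditions hold.
Pairwise compatibility: gcd(m_i, m_j) must divide a_i - a_j for every pair.
Merge one congruence at a time:
  Start: x ≡ 2 (mod 14).
  Combine with x ≡ 1 (mod 10): gcd(14, 10) = 2, and 1 - 2 = -1 is NOT divisible by 2.
    ⇒ system is inconsistent (no integer solution).

No solution (the system is inconsistent).


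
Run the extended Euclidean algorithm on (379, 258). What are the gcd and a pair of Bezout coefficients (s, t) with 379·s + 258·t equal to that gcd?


Euclidean algorithm on (379, 258) — divide until remainder is 0:
  379 = 1 · 258 + 121
  258 = 2 · 121 + 16
  121 = 7 · 16 + 9
  16 = 1 · 9 + 7
  9 = 1 · 7 + 2
  7 = 3 · 2 + 1
  2 = 2 · 1 + 0
gcd(379, 258) = 1.
Track Bezout coefficients alongside the remainders: start with r₀ = 379 = a·1 + b·0 (s = 1, t = 0) and r₁ = 258 = a·0 + b·1 (s = 0, t = 1); each new remainder r_{k+1} = r_{k-1} − q_k·r_k inherits s_{k+1} = s_{k-1} − q_k·s_k, t_{k+1} = t_{k-1} − q_k·t_k, so r_k = a·s_k + b·t_k at every step:
  q = 1: r = 121, s = 1 − 1·0 = 1, t = 0 − 1·1 = -1  (check: 379·1 + 258·(-1) = 121)
  q = 2: r = 16, s = 0 − 2·1 = -2, t = 1 − 2·(-1) = 3  (check: 379·(-2) + 258·3 = 16)
  q = 7: r = 9, s = 1 − 7·(-2) = 15, t = -1 − 7·3 = -22  (check: 379·15 + 258·(-22) = 9)
  q = 1: r = 7, s = -2 − 1·15 = -17, t = 3 − 1·(-22) = 25  (check: 379·(-17) + 258·25 = 7)
  q = 1: r = 2, s = 15 − 1·(-17) = 32, t = -22 − 1·25 = -47  (check: 379·32 + 258·(-47) = 2)
  q = 3: r = 1, s = -17 − 3·32 = -113, t = 25 − 3·(-47) = 166  (check: 379·(-113) + 258·166 = 1)
The row with r = 1 (the gcd) gives the Bezout coefficients s = -113, t = 166.
Result: 379 · (-113) + 258 · (166) = 1.

gcd(379, 258) = 1; s = -113, t = 166 (check: 379·(-113) + 258·166 = 1).


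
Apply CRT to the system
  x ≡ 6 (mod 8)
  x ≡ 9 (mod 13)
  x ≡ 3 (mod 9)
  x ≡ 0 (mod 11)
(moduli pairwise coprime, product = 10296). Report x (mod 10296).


Product of moduli M = 8 · 13 · 9 · 11 = 10296.
Merge one congruence at a time:
  Start: x ≡ 6 (mod 8).
  Combine with x ≡ 9 (mod 13); new modulus lcm = 104.
    Write x = 6 + 8·t and substitute into x ≡ 9 (mod 13): 8·t ≡ 9 − 6 = 3 (mod 13).
    The inverse of 8 mod 13 is 5 (since 8·5 = 40 = 3·13 + 1), so t ≡ 5·3 = 15 ≡ 2 (mod 13).
    Then x = 6 + 8·2 = 22, valid modulo lcm(8, 13) = 104: x ≡ 22 (mod 104).
  Combine with x ≡ 3 (mod 9); new modulus lcm = 936.
    Write x = 22 + 104·t and substitute into x ≡ 3 (mod 9): 104·t ≡ 3 − 22 = -19 (mod 9).
    Reduce coefficients mod 9: 5·t ≡ 8 (mod 9).
    The inverse of 5 mod 9 is 2 (since 5·2 = 10 = 1·9 + 1), so t ≡ 2·8 = 16 ≡ 7 (mod 9).
    Then x = 22 + 104·7 = 750, valid modulo lcm(104, 9) = 936: x ≡ 750 (mod 936).
  Combine with x ≡ 0 (mod 11); new modulus lcm = 10296.
    Write x = 750 + 936·t and substitute into x ≡ 0 (mod 11): 936·t ≡ 0 − 750 = -750 (mod 11).
    Reduce coefficients mod 11: 1·t ≡ 9 (mod 11).
    So t ≡ 9 (mod 11).
    Then x = 750 + 936·9 = 9174, valid modulo lcm(936, 11) = 10296: x ≡ 9174 (mod 10296).
Verify against each original: 9174 mod 8 = 6, 9174 mod 13 = 9, 9174 mod 9 = 3, 9174 mod 11 = 0.

x ≡ 9174 (mod 10296).
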